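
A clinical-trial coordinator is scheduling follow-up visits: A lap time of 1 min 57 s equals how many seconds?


Minutes: 1
Seconds: 57
Convert minutes to seconds: 1 x 60 = 60
Add remaining seconds: 60 + 57 = 117

117


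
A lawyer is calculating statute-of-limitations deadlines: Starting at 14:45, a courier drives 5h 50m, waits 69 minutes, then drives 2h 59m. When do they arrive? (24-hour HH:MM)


Depart: 14:45
Leg 1: +350 min -> 20:35
Layover: +69 min -> 21:44
Leg 2: +179 min -> 00:43
Total travel: 598 minutes = 9h 58m
Arrival: 00:43

00:43


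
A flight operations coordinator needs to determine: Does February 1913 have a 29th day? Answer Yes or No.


Year: 1913
Divisible by 4? 1913 / 4 = 478.25 -> No
Not divisible by 4, so NOT a leap year

No


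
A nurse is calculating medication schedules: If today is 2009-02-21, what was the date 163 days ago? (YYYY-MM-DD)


Start: 2009-02-21
Subtracting 163 days
Days already passed in February: 21
After going back through February: 142 more days to subtract
January 2009: 31 days, 111 remaining
December 2008: 31 days, 80 remaining
November 2008: 30 days, 50 remaining
October 2008: 31 days, 19 remaining
Result: 2008-09-11

2008-09-11


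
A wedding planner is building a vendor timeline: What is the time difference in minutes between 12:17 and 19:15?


Start time: 12:17 = 737 minutes from midnight
End time: 19:15 = 1155 minutes from midnight
Difference: 1155 - 737 = 418 minutes
That is 6 hours and 58 minutes

418


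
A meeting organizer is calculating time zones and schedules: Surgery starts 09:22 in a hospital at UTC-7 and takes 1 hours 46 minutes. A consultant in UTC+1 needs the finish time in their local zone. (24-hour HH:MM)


Start: 09:22 in UTC-7
Step 1 - add duration:
  minutes: 22 + 46 = 68 (carry 1h)
  hours: 9 + 1 + 1 = 11
  end in UTC-7: 11:08
Step 2 - convert UTC-7 -> UTC+1:
  offset difference: 1 - (-7) = 8 hours
  11 + (8) = 19 -> mod 24 = 19
Result: 19:08 in UTC+1

19:08


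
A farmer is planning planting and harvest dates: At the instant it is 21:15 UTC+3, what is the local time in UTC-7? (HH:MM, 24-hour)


Local time: 21:15 at UTC+3 (offset 3h)
Target zone: UTC-7 (offset -7h)
Difference: -7 - (3) = -10 hours
Calculation: 21 + (-10) = 11
Result: 11:15

11:15


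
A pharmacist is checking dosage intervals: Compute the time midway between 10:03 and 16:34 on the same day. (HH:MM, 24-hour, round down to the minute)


Start time: 10:03 = 603 minutes from midnight
End time: 16:34 = 994 minutes from midnight
Sum: 603 + 994 = 1597
Midpoint: 1597 / 2 = 798 minutes
Convert: 798 / 60 = 13 hours, 18 minutes
Result: 13:18

13:18


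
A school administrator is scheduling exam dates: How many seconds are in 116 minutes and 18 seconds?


Minutes: 116
Extra seconds: 18
Seconds per minute: 60
Minutes to seconds: 116 x 60 = 6960
Total: 6960 + 18 = 6978

6978


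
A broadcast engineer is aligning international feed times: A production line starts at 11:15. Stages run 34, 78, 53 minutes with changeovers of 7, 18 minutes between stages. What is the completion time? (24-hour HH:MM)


Start: 11:15 = 675 min from midnight
  after task 1 (34 min): 11:49
  after break (7 min): 11:56
  after task 2 (78 min): 13:14
  after break (18 min): 13:32
  after task 3 (53 min): 14:25
Total elapsed: 190 minutes
End time: 14:25

14:25


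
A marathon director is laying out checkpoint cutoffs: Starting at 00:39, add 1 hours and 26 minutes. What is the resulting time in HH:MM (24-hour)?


Start time: 00:39
Adding: 1 hours 26 minutes
Minutes: 39 + 26 = 65
Minute overflow: 65 >= 60, so carry 1 hour, minutes = 5
Hours: 0 + 1 + 1 = 2
Result: 02:05

02:05


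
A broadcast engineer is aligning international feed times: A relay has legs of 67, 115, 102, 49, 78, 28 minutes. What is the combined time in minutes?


Durations: 67, 115, 102, 49, 78, 28
Running sum: 67
+ 115 = 182
+ 102 = 284
+ 49 = 333
+ 78 = 411
+ 28 = 439
Total duration: 439 minutes
That is 7 hours and 19 minutes

439


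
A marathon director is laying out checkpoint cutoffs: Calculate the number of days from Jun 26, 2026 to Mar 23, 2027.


Start date: 2026-06-26
End date: 2027-03-23
Jun 2026: +5 days
Jul 2026: +31 days
Aug 2026: +31 days
... (7 more months)
Total: 270 days

270


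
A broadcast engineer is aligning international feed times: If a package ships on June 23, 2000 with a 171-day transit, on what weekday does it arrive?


Start: 2000-06-23 (Friday)
Step 1 - find target date: add 171 days
  2000-06-23 + 171 days = 2000-12-11
Step 2 - day of week:
  171 mod 7 = 3
  Friday + 3 days -> Monday
Result: Monday (2000-12-11)

Monday


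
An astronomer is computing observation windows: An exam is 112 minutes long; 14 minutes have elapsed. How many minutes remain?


Total budget: 112 minutes
Time used: 14 minutes
Remaining: 112 - 14 = 98 minutes
Percent used: 12.5%
Percent remaining: 87.5%

98


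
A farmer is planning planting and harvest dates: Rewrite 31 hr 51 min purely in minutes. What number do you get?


Hours: 31
Extra minutes: 51
Minutes per hour: 60
Hours to minutes: 31 x 60 = 1860
Total: 1860 + 51 = 1911

1911


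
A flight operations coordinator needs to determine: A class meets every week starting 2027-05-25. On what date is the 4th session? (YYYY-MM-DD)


First occurrence: 2027-05-25 (occurrence 1)
Each occurrence is 7 days after the previous.
Occurrence 4 is 3 weeks after the first.
3 weeks = 21 days
2027-05-25 + 21 days = 2027-06-15

2027-06-15


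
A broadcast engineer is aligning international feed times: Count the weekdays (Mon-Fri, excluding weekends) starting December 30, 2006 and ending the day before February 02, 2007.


Start: 2006-12-30 (Saturday)
End (exclusive): 2007-02-02 (Friday)
Total calendar days: 34
Full weeks: 34 // 7 = 4 -> 20 weekdays
Remaining 6 days starting on Saturday:
  Sat(-), Sun(-), Mon(w), Tue(w), Wed(w), Thu(w) -> 4 weekdays
Total business days: 20 + 4 = 24

24


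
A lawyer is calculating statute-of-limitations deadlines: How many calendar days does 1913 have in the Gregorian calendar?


Year: 1913
Check leap year rules:
Divisible by 4? No
1913 is not a leap year
Days: 365

365


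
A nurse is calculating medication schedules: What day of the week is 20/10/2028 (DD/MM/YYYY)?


Date: 2028-10-20
January 1, 2028 is a Saturday
Day of year: 294
Offset from Jan 1: 293 days
293 mod 7 = 6
Result: Friday

Friday


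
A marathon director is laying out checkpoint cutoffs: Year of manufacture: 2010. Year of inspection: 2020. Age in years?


Birth year: 2010
Current year: 2020
Age = current year - birth year
Age = 2020 - 2010 = 10

10


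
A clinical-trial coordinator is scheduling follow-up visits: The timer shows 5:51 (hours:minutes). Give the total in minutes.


Hours: 5
Minutes: 51
Convert hours to minutes: 5 x 60 = 300
Add remaining minutes: 300 + 51 = 351

351


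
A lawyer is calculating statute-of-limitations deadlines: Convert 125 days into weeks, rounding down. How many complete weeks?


Total days: 125
Days per week: 7
Division: 125 / 7 = 17 remainder 6
Complete weeks: 17
Remaining days: 6

17


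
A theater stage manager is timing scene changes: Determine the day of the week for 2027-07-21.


Date: 2027-07-21
January 1, 2027 is a Friday
Day of year: 202
Offset from Jan 1: 201 days
201 mod 7 = 5
Result: Wednesday

Wednesday


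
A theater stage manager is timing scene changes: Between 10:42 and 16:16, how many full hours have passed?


Start: 10:42
End: 16:16
Hour difference: 16 - 10 = 6 hours
Minute difference: 16 - 42 = -26 minutes
Total minutes: 334
Complete hours: 334 / 60 = 5 (remainder 34)

5


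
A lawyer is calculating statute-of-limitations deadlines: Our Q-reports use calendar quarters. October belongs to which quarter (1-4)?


Month: October (month 10)
Q1: January-March (months 1-3)
Q2: April-June (months 4-6)
Q3: July-September (months 7-9)
Q4: October-December (months 10-12)
Month 10 falls in Q4

4


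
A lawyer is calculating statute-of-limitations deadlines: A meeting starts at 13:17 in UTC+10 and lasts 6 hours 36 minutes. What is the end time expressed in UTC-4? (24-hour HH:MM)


Start: 13:17 in UTC+10
Step 1 - add duration:
  minutes: 17 + 36 = 53
  hours: 13 + 6 + 0 = 19
  end in UTC+10: 19:53
Step 2 - convert UTC+10 -> UTC-4:
  offset difference: -4 - (10) = -14 hours
  19 + (-14) = 5 -> mod 24 = 5
Result: 05:53 in UTC-4

05:53


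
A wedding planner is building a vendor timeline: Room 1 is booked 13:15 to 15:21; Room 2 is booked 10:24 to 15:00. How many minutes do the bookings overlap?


Interval A: [795, 921] minutes from midnight
Interval B: [624, 900] minutes from midnight
Overlap start = max(795, 624) = 795
Overlap end = min(921, 900) = 900
Overlap = 900 - 795 = 105 minutes

105


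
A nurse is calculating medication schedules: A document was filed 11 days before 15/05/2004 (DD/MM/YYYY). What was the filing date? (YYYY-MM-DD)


Start: 2004-05-15
Subtracting 11 days
Days already passed in May: 15
Result: 2004-05-04

2004-05-04


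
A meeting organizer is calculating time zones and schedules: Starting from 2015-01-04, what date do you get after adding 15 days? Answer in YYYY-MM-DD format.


Start: 2015-01-04
Adding 15 days
Days remaining in January: 27
Result: 2015-01-19

2015-01-19


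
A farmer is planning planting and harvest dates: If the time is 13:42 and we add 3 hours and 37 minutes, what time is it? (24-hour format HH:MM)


Start time: 13:42
Adding: 3 hours 37 minutes
Minutes: 42 + 37 = 79
Minute overflow: 79 >= 60, so carry 1 hour, minutes = 19
Hours: 13 + 3 + 1 = 17
Result: 17:19

17:19


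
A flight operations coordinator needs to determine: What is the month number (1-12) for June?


Calendar month order:
5. May
6. June <--
7. July
June is month number 6

6


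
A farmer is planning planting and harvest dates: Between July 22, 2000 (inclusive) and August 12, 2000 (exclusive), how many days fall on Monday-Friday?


Start: 2000-07-22 (Saturday)
End (exclusive): 2000-08-12 (Saturday)
Total calendar days: 21
Full weeks: 21 // 7 = 3 -> 15 weekdays
Remaining 0 days starting on Saturday:
Total business days: 15 + 0 = 15

15


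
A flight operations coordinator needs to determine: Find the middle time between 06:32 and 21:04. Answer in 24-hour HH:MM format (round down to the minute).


Start time: 06:32 = 392 minutes from midnight
End time: 21:04 = 1264 minutes from midnight
Sum: 392 + 1264 = 1656
Midpoint: 1656 / 2 = 828 minutes
Convert: 828 / 60 = 13 hours, 48 minutes
Result: 13:48

13:48


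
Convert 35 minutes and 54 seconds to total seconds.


Minutes: 35
Extra seconds: 54
Seconds per minute: 60
Minutes to seconds: 35 x 60 = 2100
Total: 2100 + 54 = 2154

2154


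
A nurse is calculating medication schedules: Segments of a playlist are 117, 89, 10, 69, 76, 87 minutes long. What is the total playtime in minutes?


Durations: 117, 89, 10, 69, 76, 87
Running sum: 117
+ 89 = 206
+ 10 = 216
+ 69 = 285
+ 76 = 361
+ 87 = 448
Total duration: 448 minutes
That is 7 hours and 28 minutes

448


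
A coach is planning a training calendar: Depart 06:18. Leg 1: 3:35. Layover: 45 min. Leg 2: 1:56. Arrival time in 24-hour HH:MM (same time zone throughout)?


Depart: 06:18
Leg 1: +215 min -> 09:53
Layover: +45 min -> 10:38
Leg 2: +116 min -> 12:34
Total travel: 376 minutes = 6h 16m
Arrival: 12:34

12:34


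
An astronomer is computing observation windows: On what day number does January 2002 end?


Month: January
Year: 2002
January is a 31-day month
Total: 31 days

31


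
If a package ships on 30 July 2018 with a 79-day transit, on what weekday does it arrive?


Start: 2018-07-30 (Monday)
Step 1 - find target date: add 79 days
  2018-07-30 + 79 days = 2018-10-17
Step 2 - day of week:
  79 mod 7 = 2
  Monday + 2 days -> Wednesday
Result: Wednesday (2018-10-17)

Wednesday


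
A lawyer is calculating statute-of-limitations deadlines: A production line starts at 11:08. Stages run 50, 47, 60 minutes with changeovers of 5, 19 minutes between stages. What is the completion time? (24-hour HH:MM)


Start: 11:08 = 668 min from midnight
  after task 1 (50 min): 11:58
  after break (5 min): 12:03
  after task 2 (47 min): 12:50
  after break (19 min): 13:09
  after task 3 (60 min): 14:09
Total elapsed: 181 minutes
End time: 14:09

14:09


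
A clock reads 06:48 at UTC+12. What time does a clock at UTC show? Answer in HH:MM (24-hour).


Local time: 06:48 at UTC+12 (offset 12h)
Target zone: UTC (offset 0h)
Difference: 0 - (12) = -12 hours
Calculation: 6 + (-12) = -6
Wraparound: (-6) mod 24 = 18
Result: 18:48

18:48


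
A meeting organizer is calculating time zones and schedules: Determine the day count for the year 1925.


Year: 1925
Check leap year rules:
Divisible by 4? No
1925 is not a leap year
Days: 365

365


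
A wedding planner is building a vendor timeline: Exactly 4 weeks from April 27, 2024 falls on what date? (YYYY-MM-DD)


Start: 2024-04-27
Weeks to add: 4
Convert to days: 4 x 7 = 28 days
Add 28 days to 2024-04-27
Result: 2024-05-25

2024-05-25


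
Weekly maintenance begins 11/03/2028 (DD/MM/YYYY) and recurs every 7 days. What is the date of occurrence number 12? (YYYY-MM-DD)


First occurrence: 2028-03-11 (occurrence 1)
Each occurrence is 7 days after the previous.
Occurrence 12 is 11 weeks after the first.
11 weeks = 77 days
2028-03-11 + 77 days = 2028-05-27

2028-05-27


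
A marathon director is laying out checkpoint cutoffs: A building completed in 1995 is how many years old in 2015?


Birth year: 1995
Current year: 2015
Age = current year - birth year
Age = 2015 - 1995 = 20

20


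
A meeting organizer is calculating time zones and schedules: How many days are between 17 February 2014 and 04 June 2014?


Start date: 2014-02-17
End date: 2014-06-04
Feb 2014: +12 days
Mar 2014: +31 days
Apr 2014: +30 days
May 2014: +31 days
Jun 2014: +3 days
Total: 107 days

107


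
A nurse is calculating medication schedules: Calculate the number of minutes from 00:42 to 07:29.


Start time: 00:42 = 42 minutes from midnight
End time: 07:29 = 449 minutes from midnight
Difference: 449 - 42 = 407 minutes
That is 6 hours and 47 minutes

407


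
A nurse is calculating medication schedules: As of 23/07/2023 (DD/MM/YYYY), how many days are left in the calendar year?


Start: July 23, 2023
End: December 31, 2023
Days left in July: 8
August: 31
September: 30
October: 31
November: 30
... plus remaining months
Sum of remaining months: 153
Total: 8 + 153 = 161

161


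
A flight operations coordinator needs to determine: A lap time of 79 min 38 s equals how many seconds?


Minutes: 79
Seconds: 38
Convert minutes to seconds: 79 x 60 = 4740
Add remaining seconds: 4740 + 38 = 4778

4778


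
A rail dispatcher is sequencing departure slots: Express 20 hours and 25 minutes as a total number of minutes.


Hours: 20
Extra minutes: 25
Minutes per hour: 60
Hours to minutes: 20 x 60 = 1200
Total: 1200 + 25 = 1225

1225


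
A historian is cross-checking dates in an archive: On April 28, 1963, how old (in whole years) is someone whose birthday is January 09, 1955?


Birth: 1955-01-09
Reference: 1963-04-28
Year difference: 1963 - 1955 = 8
Has birthday (01-09) occurred by 04-28? Yes
Age in full years: 8

8


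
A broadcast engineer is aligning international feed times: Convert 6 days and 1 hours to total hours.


Days: 6
Extra hours: 1
Hours per day: 24
Days to hours: 6 x 24 = 144
Total: 144 + 1 = 145

145


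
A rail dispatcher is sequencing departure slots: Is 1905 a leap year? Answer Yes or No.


Year: 1905
Divisible by 4? 1905 / 4 = 476.25 -> No
Not divisible by 4, so NOT a leap year

No


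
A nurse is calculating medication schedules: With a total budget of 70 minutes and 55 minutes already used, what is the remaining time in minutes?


Total budget: 70 minutes
Time used: 55 minutes
Remaining: 70 - 55 = 15 minutes
Percent used: 78.6%
Percent remaining: 21.4%

15


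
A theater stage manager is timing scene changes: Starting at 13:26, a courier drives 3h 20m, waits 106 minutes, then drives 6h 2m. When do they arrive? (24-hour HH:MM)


Depart: 13:26
Leg 1: +200 min -> 16:46
Layover: +106 min -> 18:32
Leg 2: +362 min -> 00:34
Total travel: 668 minutes = 11h 8m
Arrival: 00:34

00:34


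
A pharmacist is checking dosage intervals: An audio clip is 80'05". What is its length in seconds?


Minutes: 80
Seconds: 5
Convert minutes to seconds: 80 x 60 = 4800
Add remaining seconds: 4800 + 5 = 4805

4805


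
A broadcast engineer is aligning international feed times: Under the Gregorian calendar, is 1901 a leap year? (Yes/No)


Year: 1901
Divisible by 4? 1901 / 4 = 475.25 -> No
Not divisible by 4, so NOT a leap year

No


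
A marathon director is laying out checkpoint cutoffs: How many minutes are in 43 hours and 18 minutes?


Hours: 43
Extra minutes: 18
Minutes per hour: 60
Hours to minutes: 43 x 60 = 2580
Total: 2580 + 18 = 2598

2598


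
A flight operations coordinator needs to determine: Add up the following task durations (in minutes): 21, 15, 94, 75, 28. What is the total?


Durations: 21, 15, 94, 75, 28
Running sum: 21
+ 15 = 36
+ 94 = 130
+ 75 = 205
+ 28 = 233
Total duration: 233 minutes
That is 3 hours and 53 minutes

233


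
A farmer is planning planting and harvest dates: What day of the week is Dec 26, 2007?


Date: 2007-12-26
January 1, 2007 is a Monday
Day of year: 360
Offset from Jan 1: 359 days
359 mod 7 = 2
Result: Wednesday

Wednesday


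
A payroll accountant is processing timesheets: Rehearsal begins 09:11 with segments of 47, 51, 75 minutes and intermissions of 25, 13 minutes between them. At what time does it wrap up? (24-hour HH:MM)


Start: 09:11 = 551 min from midnight
  after task 1 (47 min): 09:58
  after break (25 min): 10:23
  after task 2 (51 min): 11:14
  after break (13 min): 11:27
  after task 3 (75 min): 12:42
Total elapsed: 211 minutes
End time: 12:42

12:42


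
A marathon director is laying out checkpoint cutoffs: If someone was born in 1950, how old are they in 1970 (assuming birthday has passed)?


Birth year: 1950
Current year: 1970
Age = current year - birth year
Age = 1970 - 1950 = 20

20


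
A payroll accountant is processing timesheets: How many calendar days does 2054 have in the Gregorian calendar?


Year: 2054
Check leap year rules:
Divisible by 4? No
2054 is not a leap year
Days: 365

365


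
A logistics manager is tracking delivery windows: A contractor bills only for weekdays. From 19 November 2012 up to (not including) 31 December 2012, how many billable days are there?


Start: 2012-11-19 (Monday)
End (exclusive): 2012-12-31 (Monday)
Total calendar days: 42
Full weeks: 42 // 7 = 6 -> 30 weekdays
Remaining 0 days starting on Monday:
Total business days: 30 + 0 = 30

30


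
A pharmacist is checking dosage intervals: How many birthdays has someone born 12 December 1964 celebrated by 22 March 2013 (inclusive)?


Birth: 1964-12-12
Reference: 2013-03-22
Year difference: 2013 - 1964 = 49
Has birthday (12-12) occurred by 03-22? No
Birthday not yet reached this year -> subtract 1
Age in full years: 48

48


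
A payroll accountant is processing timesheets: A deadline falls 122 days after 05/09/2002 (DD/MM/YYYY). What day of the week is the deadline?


Start: 2002-09-05 (Thursday)
Step 1 - find target date: add 122 days
  2002-09-05 + 122 days = 2003-01-05
Step 2 - day of week:
  122 mod 7 = 3
  Thursday + 3 days -> Sunday
Result: Sunday (2003-01-05)

Sunday


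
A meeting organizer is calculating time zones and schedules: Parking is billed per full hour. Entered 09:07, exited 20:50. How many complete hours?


Start: 09:07
End: 20:50
Hour difference: 20 - 9 = 11 hours
Minute difference: 50 - 7 = 43 minutes
Total minutes: 703
Complete hours: 703 / 60 = 11 (remainder 43)

11


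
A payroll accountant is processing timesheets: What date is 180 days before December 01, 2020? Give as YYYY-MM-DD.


Start: 2020-12-01
Subtracting 180 days
Days already passed in December: 1
After going back through December: 179 more days to subtract
November 2020: 30 days, 149 remaining
October 2020: 31 days, 118 remaining
September 2020: 30 days, 88 remaining
August 2020: 31 days, 57 remaining
Result: 2020-06-04

2020-06-04


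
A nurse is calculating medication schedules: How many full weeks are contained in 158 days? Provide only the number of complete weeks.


Total days: 158
Days per week: 7
Division: 158 / 7 = 22 remainder 4
Complete weeks: 22
Remaining days: 4

22


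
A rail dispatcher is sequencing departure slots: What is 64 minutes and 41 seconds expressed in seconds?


Minutes: 64
Extra seconds: 41
Seconds per minute: 60
Minutes to seconds: 64 x 60 = 3840
Total: 3840 + 41 = 3881

3881


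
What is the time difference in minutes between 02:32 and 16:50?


Start time: 02:32 = 152 minutes from midnight
End time: 16:50 = 1010 minutes from midnight
Difference: 1010 - 152 = 858 minutes
That is 14 hours and 18 minutes

858


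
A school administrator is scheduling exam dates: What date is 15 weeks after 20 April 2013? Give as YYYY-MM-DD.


Start: 2013-04-20
Weeks to add: 15
Convert to days: 15 x 7 = 105 days
Add 105 days to 2013-04-20
Result: 2013-08-03

2013-08-03


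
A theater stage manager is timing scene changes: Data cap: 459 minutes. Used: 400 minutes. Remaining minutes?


Total budget: 459 minutes
Time used: 400 minutes
Remaining: 459 - 400 = 59 minutes
Percent used: 87.1%
Percent remaining: 12.9%

59


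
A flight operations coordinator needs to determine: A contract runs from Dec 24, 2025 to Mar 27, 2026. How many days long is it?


Start date: 2025-12-24
End date: 2026-03-27
Dec 2025: +8 days
Jan 2026: +31 days
Feb 2026: +28 days
Mar 2026: +26 days
Total: 93 days

93


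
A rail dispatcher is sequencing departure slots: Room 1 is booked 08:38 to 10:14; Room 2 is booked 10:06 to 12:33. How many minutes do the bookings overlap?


Interval A: [518, 614] minutes from midnight
Interval B: [606, 753] minutes from midnight
Overlap start = max(518, 606) = 606
Overlap end = min(614, 753) = 614
Overlap = 614 - 606 = 8 minutes

8


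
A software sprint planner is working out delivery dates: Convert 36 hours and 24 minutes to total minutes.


Hours: 36
Minutes: 24
Convert hours to minutes: 36 x 60 = 2160
Add remaining minutes: 2160 + 24 = 2184

2184


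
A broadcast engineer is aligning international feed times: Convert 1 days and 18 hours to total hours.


Days: 1
Extra hours: 18
Hours per day: 24
Days to hours: 1 x 24 = 24
Total: 24 + 18 = 42

42


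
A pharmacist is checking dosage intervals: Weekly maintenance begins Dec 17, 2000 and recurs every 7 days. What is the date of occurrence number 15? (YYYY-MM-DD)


First occurrence: 2000-12-17 (occurrence 1)
Each occurrence is 7 days after the previous.
Occurrence 15 is 14 weeks after the first.
14 weeks = 98 days
2000-12-17 + 98 days = 2001-03-25

2001-03-25


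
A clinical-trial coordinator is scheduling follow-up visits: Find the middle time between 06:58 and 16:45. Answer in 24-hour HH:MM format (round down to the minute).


Start time: 06:58 = 418 minutes from midnight
End time: 16:45 = 1005 minutes from midnight
Sum: 418 + 1005 = 1423
Midpoint: 1423 / 2 = 711 minutes
Convert: 711 / 60 = 11 hours, 51 minutes
Result: 11:51

11:51


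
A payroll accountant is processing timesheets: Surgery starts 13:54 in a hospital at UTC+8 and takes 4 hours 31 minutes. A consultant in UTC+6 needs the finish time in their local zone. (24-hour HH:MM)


Start: 13:54 in UTC+8
Step 1 - add duration:
  minutes: 54 + 31 = 85 (carry 1h)
  hours: 13 + 4 + 1 = 18
  end in UTC+8: 18:25
Step 2 - convert UTC+8 -> UTC+6:
  offset difference: 6 - (8) = -2 hours
  18 + (-2) = 16 -> mod 24 = 16
Result: 16:25 in UTC+6

16:25


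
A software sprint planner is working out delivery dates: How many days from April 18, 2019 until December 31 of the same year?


Start: April 18, 2019
End: December 31, 2019
Days left in April: 12
May: 31
June: 30
July: 31
August: 31
... plus remaining months
Sum of remaining months: 245
Total: 12 + 245 = 257

257


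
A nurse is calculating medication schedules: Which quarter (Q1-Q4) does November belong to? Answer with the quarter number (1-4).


Month: November (month 11)
Q1: January-March (months 1-3)
Q2: April-June (months 4-6)
Q3: July-September (months 7-9)
Q4: October-December (months 10-12)
Month 11 falls in Q4

4


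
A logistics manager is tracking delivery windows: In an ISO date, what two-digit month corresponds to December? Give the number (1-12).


Calendar month order:
11. November
12. December <--
December is month number 12

12


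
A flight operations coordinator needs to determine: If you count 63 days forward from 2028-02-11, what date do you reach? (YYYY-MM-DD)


Start: 2028-02-11
Adding 63 days
Days remaining in February: 18
After February: 45 days still to add
March 2028: 31 days, 14 remaining
April 2028 has 30 days, need 14
Result: 2028-04-14

2028-04-14


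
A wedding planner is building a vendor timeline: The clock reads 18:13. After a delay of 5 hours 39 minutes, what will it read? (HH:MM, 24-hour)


Start time: 18:13
Adding: 5 hours 39 minutes
Minutes: 13 + 39 = 52
Hours: 18 + 5 + 0 = 23
Result: 23:52

23:52


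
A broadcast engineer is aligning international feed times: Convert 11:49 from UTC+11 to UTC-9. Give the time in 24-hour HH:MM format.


Local time: 11:49 at UTC+11 (offset 11h)
Target zone: UTC-9 (offset -9h)
Difference: -9 - (11) = -20 hours
Calculation: 11 + (-20) = -9
Wraparound: (-9) mod 24 = 15
Result: 15:49

15:49


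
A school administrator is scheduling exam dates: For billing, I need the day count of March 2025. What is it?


Month: March
Year: 2025
March is a 31-day month
Total: 31 days

31


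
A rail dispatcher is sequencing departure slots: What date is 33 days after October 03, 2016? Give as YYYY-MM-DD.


Start: 2016-10-03
Adding 33 days
Days remaining in October: 28
After October: 5 days still to add
November 2016 has 30 days, need 5
Result: 2016-11-05

2016-11-05


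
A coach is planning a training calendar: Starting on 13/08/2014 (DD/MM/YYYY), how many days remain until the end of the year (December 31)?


Start: August 13, 2014
End: December 31, 2014
Days left in August: 18
September: 30
October: 31
November: 30
December: 31
Sum of remaining months: 122
Total: 18 + 122 = 140

140


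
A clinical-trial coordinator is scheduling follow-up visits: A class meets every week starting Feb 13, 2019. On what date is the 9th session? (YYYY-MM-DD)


First occurrence: 2019-02-13 (occurrence 1)
Each occurrence is 7 days after the previous.
Occurrence 9 is 8 weeks after the first.
8 weeks = 56 days
2019-02-13 + 56 days = 2019-04-10

2019-04-10


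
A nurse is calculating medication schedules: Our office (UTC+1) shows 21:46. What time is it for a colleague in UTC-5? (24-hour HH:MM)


Local time: 21:46 at UTC+1 (offset 1h)
Target zone: UTC-5 (offset -5h)
Difference: -5 - (1) = -6 hours
Calculation: 21 + (-6) = 15
Result: 15:46

15:46


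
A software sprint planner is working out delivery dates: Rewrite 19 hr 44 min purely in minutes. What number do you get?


Hours: 19
Extra minutes: 44
Minutes per hour: 60
Hours to minutes: 19 x 60 = 1140
Total: 1140 + 44 = 1184

1184


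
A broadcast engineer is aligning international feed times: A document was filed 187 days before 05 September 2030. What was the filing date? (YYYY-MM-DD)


Start: 2030-09-05
Subtracting 187 days
Days already passed in September: 5
After going back through September: 182 more days to subtract
August 2030: 31 days, 151 remaining
July 2030: 31 days, 120 remaining
June 2030: 30 days, 90 remaining
May 2030: 31 days, 59 remaining
Result: 2030-03-02

2030-03-02


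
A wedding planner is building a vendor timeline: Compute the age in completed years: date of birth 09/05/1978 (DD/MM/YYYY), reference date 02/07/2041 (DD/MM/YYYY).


Birth: 1978-05-09
Reference: 2041-07-02
Year difference: 2041 - 1978 = 63
Has birthday (05-09) occurred by 07-02? Yes
Age in full years: 63

63


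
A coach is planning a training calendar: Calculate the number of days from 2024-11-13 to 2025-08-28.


Start date: 2024-11-13
End date: 2025-08-28
Nov 2024: +18 days
Dec 2024: +31 days
Jan 2025: +31 days
... (7 more months)
Total: 288 days

288


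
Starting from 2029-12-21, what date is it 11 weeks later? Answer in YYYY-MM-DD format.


Start: 2029-12-21
Weeks to add: 11
Convert to days: 11 x 7 = 77 days
Add 77 days to 2029-12-21
Result: 2030-03-08

2030-03-08


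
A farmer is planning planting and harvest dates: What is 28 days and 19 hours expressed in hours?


Days: 28
Extra hours: 19
Hours per day: 24
Days to hours: 28 x 24 = 672
Total: 672 + 19 = 691

691


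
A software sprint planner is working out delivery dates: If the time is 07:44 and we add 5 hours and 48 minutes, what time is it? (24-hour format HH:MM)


Start time: 07:44
Adding: 5 hours 48 minutes
Minutes: 44 + 48 = 92
Minute overflow: 92 >= 60, so carry 1 hour, minutes = 32
Hours: 7 + 5 + 1 = 13
Result: 13:32

13:32


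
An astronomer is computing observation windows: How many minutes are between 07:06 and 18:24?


Start time: 07:06 = 426 minutes from midnight
End time: 18:24 = 1104 minutes from midnight
Difference: 1104 - 426 = 678 minutes
That is 11 hours and 18 minutes

678


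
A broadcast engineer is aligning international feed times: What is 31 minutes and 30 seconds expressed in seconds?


Minutes: 31
Extra seconds: 30
Seconds per minute: 60
Minutes to seconds: 31 x 60 = 1860
Total: 1860 + 30 = 1890

1890


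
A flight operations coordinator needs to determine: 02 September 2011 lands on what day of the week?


Date: 2011-09-02
January 1, 2011 is a Saturday
Day of year: 245
Offset from Jan 1: 244 days
244 mod 7 = 6
Result: Friday

Friday


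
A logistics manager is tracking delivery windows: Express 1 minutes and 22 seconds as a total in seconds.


Minutes: 1
Seconds: 22
Convert minutes to seconds: 1 x 60 = 60
Add remaining seconds: 60 + 22 = 82

82


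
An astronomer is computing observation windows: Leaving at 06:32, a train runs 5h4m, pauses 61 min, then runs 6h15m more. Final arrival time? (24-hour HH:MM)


Depart: 06:32
Leg 1: +304 min -> 11:36
Layover: +61 min -> 12:37
Leg 2: +375 min -> 18:52
Total travel: 740 minutes = 12h 20m
Arrival: 18:52

18:52


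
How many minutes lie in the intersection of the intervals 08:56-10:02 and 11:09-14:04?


Interval A: [536, 602] minutes from midnight
Interval B: [669, 844] minutes from midnight
Overlap start = max(536, 669) = 669
Overlap end = min(602, 844) = 602
End <= start, so the intervals do not overlap: 0 minutes

0


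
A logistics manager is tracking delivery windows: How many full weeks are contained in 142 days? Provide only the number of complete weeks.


Total days: 142
Days per week: 7
Division: 142 / 7 = 20 remainder 2
Complete weeks: 20
Remaining days: 2

20


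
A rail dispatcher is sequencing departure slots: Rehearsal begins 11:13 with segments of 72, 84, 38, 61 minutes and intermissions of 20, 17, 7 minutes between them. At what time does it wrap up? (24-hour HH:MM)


Start: 11:13 = 673 min from midnight
  after task 1 (72 min): 12:25
  after break (20 min): 12:45
  after task 2 (84 min): 14:09
  after break (17 min): 14:26
  after task 3 (38 min): 15:04
  after break (7 min): 15:11
  after task 4 (61 min): 16:12
Total elapsed: 299 minutes
End time: 16:12

16:12


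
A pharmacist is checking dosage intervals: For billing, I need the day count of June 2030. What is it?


Month: June
Year: 2030
June is a 30-day month
Total: 30 days

30


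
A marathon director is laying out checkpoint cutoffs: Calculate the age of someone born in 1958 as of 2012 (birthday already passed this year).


Birth year: 1958
Current year: 2012
Age = current year - birth year
Age = 2012 - 1958 = 54

54


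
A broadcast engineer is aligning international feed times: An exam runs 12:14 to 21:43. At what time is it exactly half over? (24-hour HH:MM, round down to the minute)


Start time: 12:14 = 734 minutes from midnight
End time: 21:43 = 1303 minutes from midnight
Sum: 734 + 1303 = 2037
Midpoint: 2037 / 2 = 1018 minutes
Convert: 1018 / 60 = 16 hours, 58 minutes
Result: 16:58

16:58


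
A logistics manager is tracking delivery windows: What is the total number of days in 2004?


Year: 2004
Check leap year rules:
Divisible by 4? Yes
Divisible by 100? No
2004 is a leap year
Days: 366

366


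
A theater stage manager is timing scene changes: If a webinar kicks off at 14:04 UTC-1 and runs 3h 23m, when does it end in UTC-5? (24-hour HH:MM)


Start: 14:04 in UTC-1
Step 1 - add duration:
  minutes: 4 + 23 = 27
  hours: 14 + 3 + 0 = 17
  end in UTC-1: 17:27
Step 2 - convert UTC-1 -> UTC-5:
  offset difference: -5 - (-1) = -4 hours
  17 + (-4) = 13 -> mod 24 = 13
Result: 13:27 in UTC-5

13:27


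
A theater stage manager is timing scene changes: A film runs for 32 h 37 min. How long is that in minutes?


Hours: 32
Minutes: 37
Convert hours to minutes: 32 x 60 = 1920
Add remaining minutes: 1920 + 37 = 1957

1957


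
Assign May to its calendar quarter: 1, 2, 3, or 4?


Month: May (month 5)
Q1: January-March (months 1-3)
Q2: April-June (months 4-6)
Q3: July-September (months 7-9)
Q4: October-December (months 10-12)
Month 5 falls in Q2

2


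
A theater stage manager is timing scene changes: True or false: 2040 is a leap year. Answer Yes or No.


Year: 2040
Divisible by 4? 2040 / 4 = 510.0 -> Yes
Divisible by 100? 2040 / 100 = 20.4 -> No
Divisible by 4 but not 100, so it IS a leap year

Yes


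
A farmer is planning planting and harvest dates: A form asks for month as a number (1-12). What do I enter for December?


Calendar month order:
11. November
12. December <--
December is month number 12

12


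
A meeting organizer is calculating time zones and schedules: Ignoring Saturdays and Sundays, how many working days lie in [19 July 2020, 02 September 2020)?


Start: 2020-07-19 (Sunday)
End (exclusive): 2020-09-02 (Wednesday)
Total calendar days: 45
Full weeks: 45 // 7 = 6 -> 30 weekdays
Remaining 3 days starting on Sunday:
  Sun(-), Mon(w), Tue(w) -> 2 weekdays
Total business days: 30 + 2 = 32

32


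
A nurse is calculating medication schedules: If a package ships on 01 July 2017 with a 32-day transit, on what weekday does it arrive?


Start: 2017-07-01 (Saturday)
Step 1 - find target date: add 32 days
  2017-07-01 + 32 days = 2017-08-02
Step 2 - day of week:
  32 mod 7 = 4
  Saturday + 4 days -> Wednesday
Result: Wednesday (2017-08-02)

Wednesday


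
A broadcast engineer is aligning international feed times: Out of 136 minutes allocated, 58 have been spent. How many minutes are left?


Total budget: 136 minutes
Time used: 58 minutes
Remaining: 136 - 58 = 78 minutes
Percent used: 42.6%
Percent remaining: 57.4%

78


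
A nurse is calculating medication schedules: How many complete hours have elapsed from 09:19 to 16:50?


Start: 09:19
End: 16:50
Hour difference: 16 - 9 = 7 hours
Minute difference: 50 - 19 = 31 minutes
Total minutes: 451
Complete hours: 451 / 60 = 7 (remainder 31)

7


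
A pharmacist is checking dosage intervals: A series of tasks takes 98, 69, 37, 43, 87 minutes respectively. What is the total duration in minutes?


Durations: 98, 69, 37, 43, 87
Running sum: 98
+ 69 = 167
+ 37 = 204
+ 43 = 247
+ 87 = 334
Total duration: 334 minutes
That is 5 hours and 34 minutes

334


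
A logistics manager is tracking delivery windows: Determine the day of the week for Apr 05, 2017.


Date: 2017-04-05
January 1, 2017 is a Sunday
Day of year: 95
Offset from Jan 1: 94 days
94 mod 7 = 3
Result: Wednesday

Wednesday


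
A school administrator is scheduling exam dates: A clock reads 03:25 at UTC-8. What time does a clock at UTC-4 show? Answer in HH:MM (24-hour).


Local time: 03:25 at UTC-8 (offset -8h)
Target zone: UTC-4 (offset -4h)
Difference: -4 - (-8) = 4 hours
Calculation: 3 + (4) = 7
Result: 07:25

07:25


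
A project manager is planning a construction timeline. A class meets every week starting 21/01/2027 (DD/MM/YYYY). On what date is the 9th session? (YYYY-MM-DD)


First occurrence: 2027-01-21 (occurrence 1)
Each occurrence is 7 days after the previous.
Occurrence 9 is 8 weeks after the first.
8 weeks = 56 days
2027-01-21 + 56 days = 2027-03-18

2027-03-18


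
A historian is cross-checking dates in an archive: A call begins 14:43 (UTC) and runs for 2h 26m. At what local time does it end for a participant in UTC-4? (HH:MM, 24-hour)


Start: 14:43 in UTC
Step 1 - add duration:
  minutes: 43 + 26 = 69 (carry 1h)
  hours: 14 + 2 + 1 = 17
  end in UTC: 17:09
Step 2 - convert UTC -> UTC-4:
  offset difference: -4 - (0) = -4 hours
  17 + (-4) = 13 -> mod 24 = 13
Result: 13:09 in UTC-4

13:09


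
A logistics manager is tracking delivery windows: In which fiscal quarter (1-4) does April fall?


Month: April (month 4)
Q1: January-March (months 1-3)
Q2: April-June (months 4-6)
Q3: July-September (months 7-9)
Q4: October-December (months 10-12)
Month 4 falls in Q2

2


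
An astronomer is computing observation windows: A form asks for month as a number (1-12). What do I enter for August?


Calendar month order:
7. July
8. August <--
9. September
August is month number 8

8


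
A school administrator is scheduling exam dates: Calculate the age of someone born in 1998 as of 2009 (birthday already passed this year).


Birth year: 1998
Current year: 2009
Age = current year - birth year
Age = 2009 - 1998 = 11

11


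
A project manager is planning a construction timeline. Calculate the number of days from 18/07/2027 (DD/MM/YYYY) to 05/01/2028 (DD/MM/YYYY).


Start date: 2027-07-18
End date: 2028-01-05
Jul 2027: +14 days
Aug 2027: +31 days
Sep 2027: +30 days
... (4 more months)
Total: 171 days

171


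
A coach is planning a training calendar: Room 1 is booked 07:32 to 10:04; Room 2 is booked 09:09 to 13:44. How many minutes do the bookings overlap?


Interval A: [452, 604] minutes from midnight
Interval B: [549, 824] minutes from midnight
Overlap start = max(452, 549) = 549
Overlap end = min(604, 824) = 604
Overlap = 604 - 549 = 55 minutes

55


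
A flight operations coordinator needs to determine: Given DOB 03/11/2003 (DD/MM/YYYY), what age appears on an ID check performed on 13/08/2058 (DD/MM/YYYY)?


Birth: 2003-11-03
Reference: 2058-08-13
Year difference: 2058 - 2003 = 55
Has birthday (11-03) occurred by 08-13? No
Birthday not yet reached this year -> subtract 1
Age in full years: 54

54


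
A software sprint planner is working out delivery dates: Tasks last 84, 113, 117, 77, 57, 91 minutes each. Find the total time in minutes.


Durations: 84, 113, 117, 77, 57, 91
Running sum: 84
+ 113 = 197
+ 117 = 314
+ 77 = 391
+ 57 = 448
+ 91 = 539
Total duration: 539 minutes
That is 8 hours and 59 minutes

539


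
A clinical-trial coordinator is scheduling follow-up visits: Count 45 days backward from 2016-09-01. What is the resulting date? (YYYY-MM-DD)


Start: 2016-09-01
Subtracting 45 days
Days already passed in September: 1
After going back through September: 44 more days to subtract
August 2016: 31 days, 13 remaining
July 2016 has 31 days, need 13
Result: 2016-07-18

2016-07-18


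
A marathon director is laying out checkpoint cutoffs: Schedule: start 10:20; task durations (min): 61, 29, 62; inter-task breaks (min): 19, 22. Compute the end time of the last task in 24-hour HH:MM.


Start: 10:20 = 620 min from midnight
  after task 1 (61 min): 11:21
  after break (19 min): 11:40
  after task 2 (29 min): 12:09
  after break (22 min): 12:31
  after task 3 (62 min): 13:33
Total elapsed: 193 minutes
End time: 13:33

13:33
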